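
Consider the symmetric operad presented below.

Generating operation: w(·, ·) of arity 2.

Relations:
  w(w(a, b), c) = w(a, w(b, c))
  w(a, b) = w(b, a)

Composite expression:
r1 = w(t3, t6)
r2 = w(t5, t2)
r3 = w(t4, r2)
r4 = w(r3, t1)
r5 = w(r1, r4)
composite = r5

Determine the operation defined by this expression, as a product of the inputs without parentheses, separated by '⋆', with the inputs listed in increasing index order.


Reordering under w is free, so list the t-inputs canonically.
w(t3, t6) collapses to t3 ⋆ t6
w(t5, t2) collapses to t5 ⋆ t2
w(t4, w(t5, t2)) collapses to t4 ⋆ t5 ⋆ t2
w(w(t4, w(t5, t2)), t1) collapses to t4 ⋆ t5 ⋆ t2 ⋆ t1
w(w(t3, t6), w(w(t4, w(t5, t2)), t1)) collapses to t3 ⋆ t6 ⋆ t4 ⋆ t5 ⋆ t2 ⋆ t1
the factors in increasing index order: t1 ⋆ t2 ⋆ t3 ⋆ t4 ⋆ t5 ⋆ t6

t1 ⋆ t2 ⋆ t3 ⋆ t4 ⋆ t5 ⋆ t6


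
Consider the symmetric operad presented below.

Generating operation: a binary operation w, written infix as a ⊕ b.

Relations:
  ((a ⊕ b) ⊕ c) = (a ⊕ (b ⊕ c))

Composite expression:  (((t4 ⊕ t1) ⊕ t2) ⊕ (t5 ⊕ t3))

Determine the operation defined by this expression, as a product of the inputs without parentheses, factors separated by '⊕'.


Associativity of w dissolves the nesting; only the t-input order survives.
(t4 ⊕ t1) linearizes to t4 ⊕ t1
((t4 ⊕ t1) ⊕ t2) linearizes to t4 ⊕ t1 ⊕ t2
(t5 ⊕ t3) linearizes to t5 ⊕ t3
(((t4 ⊕ t1) ⊕ t2) ⊕ (t5 ⊕ t3)) linearizes to t4 ⊕ t1 ⊕ t2 ⊕ t5 ⊕ t3

t4 ⊕ t1 ⊕ t2 ⊕ t5 ⊕ t3


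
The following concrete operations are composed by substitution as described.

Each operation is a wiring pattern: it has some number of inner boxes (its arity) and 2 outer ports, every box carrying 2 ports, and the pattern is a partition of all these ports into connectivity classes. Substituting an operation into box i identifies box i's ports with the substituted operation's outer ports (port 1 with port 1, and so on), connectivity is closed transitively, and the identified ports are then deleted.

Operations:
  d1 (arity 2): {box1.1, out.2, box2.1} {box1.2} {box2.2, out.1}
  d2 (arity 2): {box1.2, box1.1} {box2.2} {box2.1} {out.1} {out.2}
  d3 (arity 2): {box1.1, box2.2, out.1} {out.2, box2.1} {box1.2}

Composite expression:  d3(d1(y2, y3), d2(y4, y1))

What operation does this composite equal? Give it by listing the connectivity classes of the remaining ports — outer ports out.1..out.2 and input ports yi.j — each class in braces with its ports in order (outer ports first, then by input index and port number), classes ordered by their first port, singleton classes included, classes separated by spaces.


{out.1, y3.2} {out.2} {y1.1} {y1.2} {y2.1, y3.1} {y2.2} {y4.1, y4.2}

After gluing at d3, chains via deleted ports link the y-ports.
the subtree at d1 composes to {out.1, y3.2} {out.2, y2.1, y3.1} {y2.2} on (y2, y3); out.j = own outer ports
the subtree at d2 composes to {out.1} {out.2} {y1.1} {y1.2} {y4.1, y4.2} on (y4, y1); out.j = own outer ports
the subtree at d3 composes to {out.1, y3.2} {out.2} {y1.1} {y1.2} {y2.1, y3.1} {y2.2} {y4.1, y4.2} on (y2, y3, y4, y1); out.j = own outer ports


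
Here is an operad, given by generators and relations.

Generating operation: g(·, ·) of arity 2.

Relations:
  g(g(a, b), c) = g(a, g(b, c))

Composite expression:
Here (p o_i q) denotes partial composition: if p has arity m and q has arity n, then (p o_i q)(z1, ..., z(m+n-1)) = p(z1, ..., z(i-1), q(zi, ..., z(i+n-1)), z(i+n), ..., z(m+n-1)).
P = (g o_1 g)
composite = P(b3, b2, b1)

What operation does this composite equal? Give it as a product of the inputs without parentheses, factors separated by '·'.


All parenthesizations of g agree; list the b-inputs left to right.
g(b3, b2) linearizes to b3 · b2
g(g(b3, b2), b1) linearizes to b3 · b2 · b1

b3 · b2 · b1


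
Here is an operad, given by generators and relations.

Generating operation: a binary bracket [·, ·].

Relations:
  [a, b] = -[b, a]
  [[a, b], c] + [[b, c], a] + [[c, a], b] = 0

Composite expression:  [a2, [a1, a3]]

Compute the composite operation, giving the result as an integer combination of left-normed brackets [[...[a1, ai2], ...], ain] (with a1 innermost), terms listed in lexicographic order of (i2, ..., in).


-[[a1, a3], a2]

Antisymmetry and Jacobi reduce to a1-anchored left-normed brackets.
Composite bracket: [a2, [a1, a3]]
Under [a, b] = ab - ba we get 4 signed associative words (2^2 = 4).
Words beginning with a1 determine it all:
  a1a3a2 appears with sign -1, giving the term -[[a1, a3], a2]


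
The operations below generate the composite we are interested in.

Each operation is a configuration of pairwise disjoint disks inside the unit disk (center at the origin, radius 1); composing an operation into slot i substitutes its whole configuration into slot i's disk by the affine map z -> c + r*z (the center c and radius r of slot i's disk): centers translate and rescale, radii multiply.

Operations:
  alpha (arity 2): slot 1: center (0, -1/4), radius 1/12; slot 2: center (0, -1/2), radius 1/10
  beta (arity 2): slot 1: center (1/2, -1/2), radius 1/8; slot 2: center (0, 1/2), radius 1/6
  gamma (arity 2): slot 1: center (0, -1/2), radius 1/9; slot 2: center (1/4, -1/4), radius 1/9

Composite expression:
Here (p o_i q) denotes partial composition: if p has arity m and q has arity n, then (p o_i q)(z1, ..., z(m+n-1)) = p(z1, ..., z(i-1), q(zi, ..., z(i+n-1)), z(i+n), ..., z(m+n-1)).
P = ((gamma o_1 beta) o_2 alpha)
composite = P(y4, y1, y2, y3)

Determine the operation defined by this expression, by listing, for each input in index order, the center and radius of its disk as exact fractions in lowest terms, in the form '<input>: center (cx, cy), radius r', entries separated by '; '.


y1: center (0, -97/216), radius 1/648; y2: center (0, -49/108), radius 1/540; y3: center (1/4, -1/4), radius 1/9; y4: center (1/18, -5/9), radius 1/72


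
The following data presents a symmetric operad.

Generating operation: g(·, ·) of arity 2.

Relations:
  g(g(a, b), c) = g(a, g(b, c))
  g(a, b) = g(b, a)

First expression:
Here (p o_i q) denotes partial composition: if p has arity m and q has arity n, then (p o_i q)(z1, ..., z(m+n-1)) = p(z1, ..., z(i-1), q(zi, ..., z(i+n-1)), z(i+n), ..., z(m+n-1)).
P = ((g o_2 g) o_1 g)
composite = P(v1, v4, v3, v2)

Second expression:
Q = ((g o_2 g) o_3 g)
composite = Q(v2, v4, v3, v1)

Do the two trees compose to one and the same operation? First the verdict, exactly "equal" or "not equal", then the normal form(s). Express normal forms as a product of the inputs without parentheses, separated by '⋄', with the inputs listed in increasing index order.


equal; the common form is v1 ⋄ v2 ⋄ v3 ⋄ v4

In normal form, the first expression is v1 ⋄ v2 ⋄ v3 ⋄ v4
In normal form, the second expression is v1 ⋄ v2 ⋄ v3 ⋄ v4
One common form — equal.


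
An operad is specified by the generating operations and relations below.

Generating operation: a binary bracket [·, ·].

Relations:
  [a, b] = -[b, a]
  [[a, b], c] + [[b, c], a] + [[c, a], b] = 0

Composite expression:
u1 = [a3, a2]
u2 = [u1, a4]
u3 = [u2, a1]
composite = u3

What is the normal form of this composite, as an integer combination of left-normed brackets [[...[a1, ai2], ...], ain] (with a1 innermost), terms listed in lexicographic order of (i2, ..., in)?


[[[a1, a2], a3], a4] - [[[a1, a3], a2], a4] - [[[a1, a4], a2], a3] + [[[a1, a4], a3], a2]


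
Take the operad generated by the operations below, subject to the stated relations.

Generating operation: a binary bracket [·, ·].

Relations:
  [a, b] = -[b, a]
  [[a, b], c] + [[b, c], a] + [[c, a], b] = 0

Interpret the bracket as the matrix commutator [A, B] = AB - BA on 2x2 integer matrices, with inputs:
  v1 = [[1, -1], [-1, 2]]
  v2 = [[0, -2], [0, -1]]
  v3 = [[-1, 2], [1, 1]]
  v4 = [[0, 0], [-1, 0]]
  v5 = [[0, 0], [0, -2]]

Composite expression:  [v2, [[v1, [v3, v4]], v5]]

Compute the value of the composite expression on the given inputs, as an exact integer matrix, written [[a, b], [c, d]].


[[-8, 8], [-4, 8]]

[v3, v4] = [[-2, 0], [-2, 2]]
[v1, [v3, v4]] = [[2, -4], [2, -2]]
[[v1, [v3, v4]], v5] = [[0, 8], [4, 0]]
[v2, [[v1, [v3, v4]], v5]] = [[-8, 8], [-4, 8]]


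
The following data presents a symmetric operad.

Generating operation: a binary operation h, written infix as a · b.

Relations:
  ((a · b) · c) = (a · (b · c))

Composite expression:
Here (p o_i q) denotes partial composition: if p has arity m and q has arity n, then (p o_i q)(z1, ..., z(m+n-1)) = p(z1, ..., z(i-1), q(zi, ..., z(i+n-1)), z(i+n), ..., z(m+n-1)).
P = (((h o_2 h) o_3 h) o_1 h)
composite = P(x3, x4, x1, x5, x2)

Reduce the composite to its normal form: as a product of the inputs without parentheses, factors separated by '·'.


x3 · x4 · x1 · x5 · x2


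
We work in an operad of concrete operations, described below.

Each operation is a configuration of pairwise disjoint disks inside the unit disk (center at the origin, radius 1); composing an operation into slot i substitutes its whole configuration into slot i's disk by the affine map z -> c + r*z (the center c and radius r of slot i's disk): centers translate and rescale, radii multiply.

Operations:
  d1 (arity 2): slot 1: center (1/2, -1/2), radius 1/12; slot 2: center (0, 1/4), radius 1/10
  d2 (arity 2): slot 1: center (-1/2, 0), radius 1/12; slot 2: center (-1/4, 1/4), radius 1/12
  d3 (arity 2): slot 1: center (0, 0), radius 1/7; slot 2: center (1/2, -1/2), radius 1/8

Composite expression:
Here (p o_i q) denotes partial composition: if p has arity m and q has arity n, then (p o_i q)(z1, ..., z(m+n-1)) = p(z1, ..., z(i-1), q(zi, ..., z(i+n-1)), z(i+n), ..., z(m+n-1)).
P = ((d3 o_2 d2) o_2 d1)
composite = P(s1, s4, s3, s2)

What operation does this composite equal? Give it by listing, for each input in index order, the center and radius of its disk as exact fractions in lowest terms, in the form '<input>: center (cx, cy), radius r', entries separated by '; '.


s1: center (0, 0), radius 1/7; s2: center (15/32, -15/32), radius 1/96; s3: center (7/16, -191/384), radius 1/960; s4: center (85/192, -97/192), radius 1/1152

Affine substitution under d3: radii multiply and s-centers shift.
s1: after 1 affine step, its disk has center (0, 0), radius 1/7
s4: after 3 affine steps, its disk has center (85/192, -97/192), radius 1/1152
s3: after 3 affine steps, its disk has center (7/16, -191/384), radius 1/960
s2: after 2 affine steps, its disk has center (15/32, -15/32), radius 1/96


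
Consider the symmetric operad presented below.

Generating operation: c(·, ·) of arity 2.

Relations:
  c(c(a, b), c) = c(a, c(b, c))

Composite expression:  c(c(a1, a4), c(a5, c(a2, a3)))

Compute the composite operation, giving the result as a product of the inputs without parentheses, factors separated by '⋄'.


a1 ⋄ a4 ⋄ a5 ⋄ a2 ⋄ a3

All parenthesizations of c agree; list the a-inputs left to right.
c(a1, a4) linearizes to a1 ⋄ a4
c(a2, a3) linearizes to a2 ⋄ a3
c(a5, c(a2, a3)) linearizes to a5 ⋄ a2 ⋄ a3
c(c(a1, a4), c(a5, c(a2, a3))) linearizes to a1 ⋄ a4 ⋄ a5 ⋄ a2 ⋄ a3


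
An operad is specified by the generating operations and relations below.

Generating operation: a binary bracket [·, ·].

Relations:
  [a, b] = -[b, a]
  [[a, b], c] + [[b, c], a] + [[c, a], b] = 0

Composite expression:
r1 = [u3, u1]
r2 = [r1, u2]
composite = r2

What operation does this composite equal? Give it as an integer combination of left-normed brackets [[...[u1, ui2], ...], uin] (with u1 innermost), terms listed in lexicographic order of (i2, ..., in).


-[[u1, u3], u2]

Antisymmetry and Jacobi reduce to u1-anchored left-normed brackets.
Composite bracket: [[u3, u1], u2]
Under [a, b] = ab - ba we get 4 signed associative words (2^2 = 4).
Keep just the words that open with u1:
  word u1u3u2 has sign -1, contributing -[[u1, u3], u2]


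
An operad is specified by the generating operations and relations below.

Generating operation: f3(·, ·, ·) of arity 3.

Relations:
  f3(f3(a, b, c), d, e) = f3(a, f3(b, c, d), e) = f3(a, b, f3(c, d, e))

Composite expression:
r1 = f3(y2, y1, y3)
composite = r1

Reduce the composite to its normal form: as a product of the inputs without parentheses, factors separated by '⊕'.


y2 ⊕ y1 ⊕ y3


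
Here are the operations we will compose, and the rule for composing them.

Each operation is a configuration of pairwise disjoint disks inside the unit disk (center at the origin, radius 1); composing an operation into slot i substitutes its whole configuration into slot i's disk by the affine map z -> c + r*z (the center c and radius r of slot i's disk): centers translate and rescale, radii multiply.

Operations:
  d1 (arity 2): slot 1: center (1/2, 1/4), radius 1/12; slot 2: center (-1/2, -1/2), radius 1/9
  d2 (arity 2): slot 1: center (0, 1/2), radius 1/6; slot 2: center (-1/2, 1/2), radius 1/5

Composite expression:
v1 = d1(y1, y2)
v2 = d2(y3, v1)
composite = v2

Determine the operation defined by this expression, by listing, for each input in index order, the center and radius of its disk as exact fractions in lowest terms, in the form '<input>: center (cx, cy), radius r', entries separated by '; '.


y1: center (-2/5, 11/20), radius 1/60; y2: center (-3/5, 2/5), radius 1/45; y3: center (0, 1/2), radius 1/6

Nesting under d2 composes maps z -> c + r*z down each y-path.
y3 passes through 1 substitution, ending at center (0, 1/2), radius 1/6
y1 passes through 2 substitutions, ending at center (-2/5, 11/20), radius 1/60
y2 passes through 2 substitutions, ending at center (-3/5, 2/5), radius 1/45


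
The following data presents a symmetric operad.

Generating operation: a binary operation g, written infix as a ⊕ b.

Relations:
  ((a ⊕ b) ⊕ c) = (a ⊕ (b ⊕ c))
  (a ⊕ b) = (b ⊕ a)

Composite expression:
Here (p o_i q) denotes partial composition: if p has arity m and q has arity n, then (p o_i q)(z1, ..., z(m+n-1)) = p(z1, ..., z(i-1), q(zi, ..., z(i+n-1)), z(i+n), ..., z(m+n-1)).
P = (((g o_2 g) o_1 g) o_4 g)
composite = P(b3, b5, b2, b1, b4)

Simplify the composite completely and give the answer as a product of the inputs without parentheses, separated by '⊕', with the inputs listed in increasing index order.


b1 ⊕ b2 ⊕ b3 ⊕ b4 ⊕ b5

Both nesting and order wash out for g; what remains is which b's occur.
(b3 ⊕ b5) flattens to b3 ⊕ b5
(b1 ⊕ b4) flattens to b1 ⊕ b4
(b2 ⊕ (b1 ⊕ b4)) flattens to b2 ⊕ b1 ⊕ b4
((b3 ⊕ b5) ⊕ (b2 ⊕ (b1 ⊕ b4))) flattens to b3 ⊕ b5 ⊕ b2 ⊕ b1 ⊕ b4
rearranged into index order: b1 ⊕ b2 ⊕ b3 ⊕ b4 ⊕ b5


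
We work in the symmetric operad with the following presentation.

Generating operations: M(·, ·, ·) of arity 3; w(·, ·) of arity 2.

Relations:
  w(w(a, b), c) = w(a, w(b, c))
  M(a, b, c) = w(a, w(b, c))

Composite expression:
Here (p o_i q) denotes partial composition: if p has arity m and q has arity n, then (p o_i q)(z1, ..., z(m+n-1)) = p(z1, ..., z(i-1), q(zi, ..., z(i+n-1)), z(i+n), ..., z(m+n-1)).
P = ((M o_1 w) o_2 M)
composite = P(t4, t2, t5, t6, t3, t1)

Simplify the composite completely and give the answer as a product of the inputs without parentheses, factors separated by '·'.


t4 · t2 · t5 · t6 · t3 · t1

Associativity of M dissolves the nesting; only the t-input order survives.
M(t2, t5, t6) spells out as t2 · t5 · t6
w(t4, M(t2, t5, t6)) spells out as t4 · t2 · t5 · t6
M(w(t4, M(t2, t5, t6)), t3, t1) spells out as t4 · t2 · t5 · t6 · t3 · t1


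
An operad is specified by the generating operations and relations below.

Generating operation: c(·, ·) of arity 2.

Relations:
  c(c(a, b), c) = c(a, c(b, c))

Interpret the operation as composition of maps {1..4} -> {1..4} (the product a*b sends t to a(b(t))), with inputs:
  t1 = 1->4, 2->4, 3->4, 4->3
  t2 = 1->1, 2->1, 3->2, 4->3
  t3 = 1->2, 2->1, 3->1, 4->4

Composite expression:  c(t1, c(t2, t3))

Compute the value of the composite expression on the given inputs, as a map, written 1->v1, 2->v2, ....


c(t2, t3) = 1->1, 2->1, 3->1, 4->3
c(t1, c(t2, t3)) = 1->4, 2->4, 3->4, 4->4

1->4, 2->4, 3->4, 4->4


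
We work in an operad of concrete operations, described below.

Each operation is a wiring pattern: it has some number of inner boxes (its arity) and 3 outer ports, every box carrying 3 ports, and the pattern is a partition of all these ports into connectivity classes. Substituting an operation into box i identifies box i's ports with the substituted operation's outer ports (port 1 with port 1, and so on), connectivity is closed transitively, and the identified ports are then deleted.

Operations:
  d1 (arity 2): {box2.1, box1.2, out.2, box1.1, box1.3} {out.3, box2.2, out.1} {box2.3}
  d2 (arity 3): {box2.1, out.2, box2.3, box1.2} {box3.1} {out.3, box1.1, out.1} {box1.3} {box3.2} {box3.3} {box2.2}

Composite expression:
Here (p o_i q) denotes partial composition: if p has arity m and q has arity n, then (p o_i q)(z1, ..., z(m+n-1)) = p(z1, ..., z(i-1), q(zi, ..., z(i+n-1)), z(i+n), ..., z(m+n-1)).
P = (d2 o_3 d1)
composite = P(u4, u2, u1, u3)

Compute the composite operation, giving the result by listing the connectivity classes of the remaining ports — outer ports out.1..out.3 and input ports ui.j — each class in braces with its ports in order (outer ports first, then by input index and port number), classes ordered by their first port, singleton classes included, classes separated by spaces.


Two ports join when wires chain via d2-identified ports.
the subtree at d1 composes to {out.1, out.3, u3.2} {out.2, u1.1, u1.2, u1.3, u3.1} {u3.3} on (u1, u3); out.j = own outer ports
the subtree at d2 composes to {out.1, out.3, u4.1} {out.2, u2.1, u2.3, u4.2} {u1.1, u1.2, u1.3, u3.1} {u2.2} {u3.2} {u3.3} {u4.3} on (u4, u2, u1, u3); out.j = own outer ports

{out.1, out.3, u4.1} {out.2, u2.1, u2.3, u4.2} {u1.1, u1.2, u1.3, u3.1} {u2.2} {u3.2} {u3.3} {u4.3}


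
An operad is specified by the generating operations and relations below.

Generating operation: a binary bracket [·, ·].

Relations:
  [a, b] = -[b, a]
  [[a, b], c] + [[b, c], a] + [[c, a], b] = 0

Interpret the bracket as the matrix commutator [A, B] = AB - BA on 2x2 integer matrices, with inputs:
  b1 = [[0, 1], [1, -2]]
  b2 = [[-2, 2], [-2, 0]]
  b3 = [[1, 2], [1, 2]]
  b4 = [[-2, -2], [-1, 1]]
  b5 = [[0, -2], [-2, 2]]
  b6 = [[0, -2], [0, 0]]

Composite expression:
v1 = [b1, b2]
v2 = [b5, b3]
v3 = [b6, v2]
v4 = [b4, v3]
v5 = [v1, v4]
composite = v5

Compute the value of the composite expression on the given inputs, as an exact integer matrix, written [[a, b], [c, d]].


[[208, 352], [160, -208]]


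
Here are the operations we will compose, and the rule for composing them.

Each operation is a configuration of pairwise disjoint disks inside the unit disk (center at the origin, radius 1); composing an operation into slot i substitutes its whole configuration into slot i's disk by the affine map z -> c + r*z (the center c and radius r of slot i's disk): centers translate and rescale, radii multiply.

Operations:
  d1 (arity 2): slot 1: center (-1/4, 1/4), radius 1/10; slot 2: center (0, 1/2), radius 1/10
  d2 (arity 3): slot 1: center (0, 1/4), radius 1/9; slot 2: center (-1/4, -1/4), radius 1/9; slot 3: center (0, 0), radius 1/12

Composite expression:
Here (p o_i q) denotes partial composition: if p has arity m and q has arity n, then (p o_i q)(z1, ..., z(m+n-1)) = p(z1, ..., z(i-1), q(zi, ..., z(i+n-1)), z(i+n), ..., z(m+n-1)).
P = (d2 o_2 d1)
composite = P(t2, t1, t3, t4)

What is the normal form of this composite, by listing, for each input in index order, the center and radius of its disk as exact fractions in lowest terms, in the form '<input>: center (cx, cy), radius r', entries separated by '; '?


Affine substitution under d2: radii multiply and t-centers shift.
input t2: composing its 1 substitution step yields center (0, 1/4), radius 1/9
input t1: composing its 2 substitution steps yields center (-5/18, -2/9), radius 1/90
input t3: composing its 2 substitution steps yields center (-1/4, -7/36), radius 1/90
input t4: composing its 1 substitution step yields center (0, 0), radius 1/12

t1: center (-5/18, -2/9), radius 1/90; t2: center (0, 1/4), radius 1/9; t3: center (-1/4, -7/36), radius 1/90; t4: center (0, 0), radius 1/12


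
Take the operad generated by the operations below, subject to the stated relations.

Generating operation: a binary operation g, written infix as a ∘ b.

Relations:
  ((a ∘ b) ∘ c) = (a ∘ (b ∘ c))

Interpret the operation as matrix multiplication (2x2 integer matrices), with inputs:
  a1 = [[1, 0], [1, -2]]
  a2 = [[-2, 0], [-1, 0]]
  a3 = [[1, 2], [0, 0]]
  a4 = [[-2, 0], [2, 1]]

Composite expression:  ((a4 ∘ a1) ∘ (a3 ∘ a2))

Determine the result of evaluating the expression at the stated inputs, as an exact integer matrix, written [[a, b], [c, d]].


[[8, 0], [-12, 0]]

(a4 ∘ a1) = [[-2, 0], [3, -2]]
(a3 ∘ a2) = [[-4, 0], [0, 0]]
((a4 ∘ a1) ∘ (a3 ∘ a2)) = [[8, 0], [-12, 0]]


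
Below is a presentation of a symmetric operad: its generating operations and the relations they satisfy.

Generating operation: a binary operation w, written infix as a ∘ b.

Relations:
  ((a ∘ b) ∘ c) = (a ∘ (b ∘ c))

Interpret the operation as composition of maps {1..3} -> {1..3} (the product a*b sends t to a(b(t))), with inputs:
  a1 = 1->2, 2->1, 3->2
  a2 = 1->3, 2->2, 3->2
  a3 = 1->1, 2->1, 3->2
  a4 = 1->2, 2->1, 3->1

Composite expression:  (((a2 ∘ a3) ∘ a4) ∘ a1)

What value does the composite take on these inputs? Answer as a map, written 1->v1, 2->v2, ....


1->3, 2->3, 3->3


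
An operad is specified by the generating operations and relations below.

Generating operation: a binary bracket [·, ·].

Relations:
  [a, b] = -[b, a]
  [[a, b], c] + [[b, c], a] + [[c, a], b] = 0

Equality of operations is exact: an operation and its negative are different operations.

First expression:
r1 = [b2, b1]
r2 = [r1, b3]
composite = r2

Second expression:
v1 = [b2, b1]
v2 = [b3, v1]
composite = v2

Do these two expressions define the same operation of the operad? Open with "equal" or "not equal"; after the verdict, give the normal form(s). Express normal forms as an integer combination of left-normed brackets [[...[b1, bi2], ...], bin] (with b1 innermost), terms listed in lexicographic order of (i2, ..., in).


not equal — first -[[b1, b2], b3], second [[b1, b2], b3]

The first expression reduces to -[[b1, b2], b3]
The second expression reduces to [[b1, b2], b3]
The forms do not match — not equal.


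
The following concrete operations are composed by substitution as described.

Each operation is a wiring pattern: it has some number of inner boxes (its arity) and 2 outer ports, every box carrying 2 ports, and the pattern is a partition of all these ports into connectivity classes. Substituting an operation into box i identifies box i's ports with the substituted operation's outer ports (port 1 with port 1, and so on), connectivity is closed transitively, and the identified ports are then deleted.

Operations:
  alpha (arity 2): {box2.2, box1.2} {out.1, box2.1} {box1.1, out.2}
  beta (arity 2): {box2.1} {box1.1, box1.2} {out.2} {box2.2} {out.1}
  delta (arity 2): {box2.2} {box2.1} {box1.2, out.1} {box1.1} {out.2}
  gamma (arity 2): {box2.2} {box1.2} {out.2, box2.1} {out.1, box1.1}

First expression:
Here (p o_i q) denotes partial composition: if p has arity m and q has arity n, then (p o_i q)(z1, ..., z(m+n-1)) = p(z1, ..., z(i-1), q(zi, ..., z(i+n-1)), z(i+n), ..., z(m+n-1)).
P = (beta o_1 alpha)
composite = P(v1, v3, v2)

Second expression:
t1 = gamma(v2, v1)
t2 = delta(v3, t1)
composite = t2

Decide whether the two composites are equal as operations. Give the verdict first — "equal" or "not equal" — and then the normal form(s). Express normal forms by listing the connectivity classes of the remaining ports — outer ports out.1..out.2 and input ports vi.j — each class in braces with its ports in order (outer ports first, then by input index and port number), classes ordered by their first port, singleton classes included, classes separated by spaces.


not equal; first: {out.1} {out.2} {v1.1, v3.1} {v1.2, v3.2} {v2.1} {v2.2}; second: {out.1, v3.2} {out.2} {v1.1} {v1.2} {v2.1} {v2.2} {v3.1}

In normal form, the first expression is {out.1} {out.2} {v1.1, v3.1} {v1.2, v3.2} {v2.1} {v2.2}
In normal form, the second expression is {out.1, v3.2} {out.2} {v1.1} {v1.2} {v2.1} {v2.2} {v3.1}
The normal forms differ: not equal.


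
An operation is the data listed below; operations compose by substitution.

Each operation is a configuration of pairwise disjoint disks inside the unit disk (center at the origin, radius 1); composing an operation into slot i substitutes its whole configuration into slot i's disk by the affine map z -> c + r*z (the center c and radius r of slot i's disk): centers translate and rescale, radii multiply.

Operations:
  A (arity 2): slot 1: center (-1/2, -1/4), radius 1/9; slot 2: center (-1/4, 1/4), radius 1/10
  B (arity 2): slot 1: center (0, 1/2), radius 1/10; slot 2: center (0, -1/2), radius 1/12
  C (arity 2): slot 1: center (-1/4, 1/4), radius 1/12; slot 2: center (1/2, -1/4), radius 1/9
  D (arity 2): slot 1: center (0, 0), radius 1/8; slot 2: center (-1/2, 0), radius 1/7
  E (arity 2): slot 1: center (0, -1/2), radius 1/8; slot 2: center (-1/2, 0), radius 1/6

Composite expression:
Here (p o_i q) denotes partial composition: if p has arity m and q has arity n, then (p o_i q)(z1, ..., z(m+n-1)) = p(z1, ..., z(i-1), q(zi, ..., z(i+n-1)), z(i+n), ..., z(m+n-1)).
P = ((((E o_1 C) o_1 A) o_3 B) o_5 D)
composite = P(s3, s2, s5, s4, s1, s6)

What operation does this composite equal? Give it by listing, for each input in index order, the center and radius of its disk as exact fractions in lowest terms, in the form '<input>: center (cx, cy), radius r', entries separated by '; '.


Follow each s-input down from E: c' goes to c + r*c', radius to r*r'.
s3: after 3 affine steps, its disk has center (-7/192, -181/384), radius 1/864
s2: after 3 affine steps, its disk has center (-13/384, -179/384), radius 1/960
s5: after 3 affine steps, its disk has center (1/16, -151/288), radius 1/720
s4: after 3 affine steps, its disk has center (1/16, -155/288), radius 1/864
s1: after 2 affine steps, its disk has center (-1/2, 0), radius 1/48
s6: after 2 affine steps, its disk has center (-7/12, 0), radius 1/42

s1: center (-1/2, 0), radius 1/48; s2: center (-13/384, -179/384), radius 1/960; s3: center (-7/192, -181/384), radius 1/864; s4: center (1/16, -155/288), radius 1/864; s5: center (1/16, -151/288), radius 1/720; s6: center (-7/12, 0), radius 1/42


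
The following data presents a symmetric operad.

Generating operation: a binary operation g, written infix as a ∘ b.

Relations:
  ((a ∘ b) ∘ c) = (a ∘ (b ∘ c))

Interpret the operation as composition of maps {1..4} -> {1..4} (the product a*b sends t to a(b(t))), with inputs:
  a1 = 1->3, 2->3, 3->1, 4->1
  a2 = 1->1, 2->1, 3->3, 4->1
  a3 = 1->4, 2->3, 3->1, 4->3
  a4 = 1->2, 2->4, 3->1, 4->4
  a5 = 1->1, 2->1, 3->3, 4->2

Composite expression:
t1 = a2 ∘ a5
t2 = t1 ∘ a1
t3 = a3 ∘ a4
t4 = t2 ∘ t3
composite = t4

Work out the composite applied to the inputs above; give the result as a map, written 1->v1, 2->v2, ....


(a2 ∘ a5) = 1->1, 2->1, 3->3, 4->1
((a2 ∘ a5) ∘ a1) = 1->3, 2->3, 3->1, 4->1
(a3 ∘ a4) = 1->3, 2->3, 3->4, 4->3
(((a2 ∘ a5) ∘ a1) ∘ (a3 ∘ a4)) = 1->1, 2->1, 3->1, 4->1

1->1, 2->1, 3->1, 4->1


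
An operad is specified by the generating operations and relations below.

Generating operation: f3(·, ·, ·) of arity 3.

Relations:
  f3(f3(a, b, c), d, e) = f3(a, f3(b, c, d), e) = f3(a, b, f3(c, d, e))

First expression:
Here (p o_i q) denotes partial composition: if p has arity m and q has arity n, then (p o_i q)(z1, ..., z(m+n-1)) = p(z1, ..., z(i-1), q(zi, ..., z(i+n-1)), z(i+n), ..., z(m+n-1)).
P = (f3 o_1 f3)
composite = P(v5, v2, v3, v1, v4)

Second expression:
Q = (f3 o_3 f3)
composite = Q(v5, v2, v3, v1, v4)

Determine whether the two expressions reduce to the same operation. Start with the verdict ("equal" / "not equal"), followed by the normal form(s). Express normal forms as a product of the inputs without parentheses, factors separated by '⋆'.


equal; both compose to v5 ⋆ v2 ⋆ v3 ⋆ v1 ⋆ v4

The first composite normalizes to v5 ⋆ v2 ⋆ v3 ⋆ v1 ⋆ v4
The second composite normalizes to v5 ⋆ v2 ⋆ v3 ⋆ v1 ⋆ v4
Same normal form: equal.


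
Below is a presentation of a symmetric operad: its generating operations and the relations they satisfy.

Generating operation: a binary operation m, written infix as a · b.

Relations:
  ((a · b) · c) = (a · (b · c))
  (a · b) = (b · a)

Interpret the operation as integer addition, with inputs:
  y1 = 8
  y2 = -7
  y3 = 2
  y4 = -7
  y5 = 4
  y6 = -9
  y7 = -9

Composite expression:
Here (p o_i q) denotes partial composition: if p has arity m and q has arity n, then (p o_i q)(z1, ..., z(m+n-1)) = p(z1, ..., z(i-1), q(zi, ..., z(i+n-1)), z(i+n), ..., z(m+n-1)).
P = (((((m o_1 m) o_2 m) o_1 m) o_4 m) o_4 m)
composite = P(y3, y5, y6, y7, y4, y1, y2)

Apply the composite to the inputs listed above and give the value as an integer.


-18

(y3 · y5) = 6
(y7 · y4) = -16
((y7 · y4) · y1) = -8
(y6 · ((y7 · y4) · y1)) = -17
((y3 · y5) · (y6 · ((y7 · y4) · y1))) = -11
(((y3 · y5) · (y6 · ((y7 · y4) · y1))) · y2) = -18


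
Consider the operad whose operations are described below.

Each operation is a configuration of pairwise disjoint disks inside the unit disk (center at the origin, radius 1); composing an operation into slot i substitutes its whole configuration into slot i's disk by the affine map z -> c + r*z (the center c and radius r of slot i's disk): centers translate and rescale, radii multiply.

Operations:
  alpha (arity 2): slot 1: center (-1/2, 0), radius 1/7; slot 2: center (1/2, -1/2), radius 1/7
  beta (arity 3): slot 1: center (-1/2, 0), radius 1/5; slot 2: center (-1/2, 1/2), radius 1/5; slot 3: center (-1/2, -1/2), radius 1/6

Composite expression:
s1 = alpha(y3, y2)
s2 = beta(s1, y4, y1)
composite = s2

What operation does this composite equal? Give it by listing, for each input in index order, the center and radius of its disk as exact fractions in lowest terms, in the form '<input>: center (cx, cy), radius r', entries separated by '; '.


y1: center (-1/2, -1/2), radius 1/6; y2: center (-2/5, -1/10), radius 1/35; y3: center (-3/5, 0), radius 1/35; y4: center (-1/2, 1/2), radius 1/5

Follow each y-input down from beta: c' goes to c + r*c', radius to r*r'.
for y3, the 2-step affine chain lands on center (-3/5, 0), radius 1/35
for y2, the 2-step affine chain lands on center (-2/5, -1/10), radius 1/35
for y4, the 1-step affine chain lands on center (-1/2, 1/2), radius 1/5
for y1, the 1-step affine chain lands on center (-1/2, -1/2), radius 1/6


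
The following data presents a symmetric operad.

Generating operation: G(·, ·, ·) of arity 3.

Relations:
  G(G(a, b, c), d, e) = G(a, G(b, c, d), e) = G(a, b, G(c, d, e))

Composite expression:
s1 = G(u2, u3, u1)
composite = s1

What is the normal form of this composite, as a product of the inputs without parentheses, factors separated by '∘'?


Under associativity of G, the answer is the u's in reading order.
G(u2, u3, u1) spells out as u2 ∘ u3 ∘ u1

u2 ∘ u3 ∘ u1


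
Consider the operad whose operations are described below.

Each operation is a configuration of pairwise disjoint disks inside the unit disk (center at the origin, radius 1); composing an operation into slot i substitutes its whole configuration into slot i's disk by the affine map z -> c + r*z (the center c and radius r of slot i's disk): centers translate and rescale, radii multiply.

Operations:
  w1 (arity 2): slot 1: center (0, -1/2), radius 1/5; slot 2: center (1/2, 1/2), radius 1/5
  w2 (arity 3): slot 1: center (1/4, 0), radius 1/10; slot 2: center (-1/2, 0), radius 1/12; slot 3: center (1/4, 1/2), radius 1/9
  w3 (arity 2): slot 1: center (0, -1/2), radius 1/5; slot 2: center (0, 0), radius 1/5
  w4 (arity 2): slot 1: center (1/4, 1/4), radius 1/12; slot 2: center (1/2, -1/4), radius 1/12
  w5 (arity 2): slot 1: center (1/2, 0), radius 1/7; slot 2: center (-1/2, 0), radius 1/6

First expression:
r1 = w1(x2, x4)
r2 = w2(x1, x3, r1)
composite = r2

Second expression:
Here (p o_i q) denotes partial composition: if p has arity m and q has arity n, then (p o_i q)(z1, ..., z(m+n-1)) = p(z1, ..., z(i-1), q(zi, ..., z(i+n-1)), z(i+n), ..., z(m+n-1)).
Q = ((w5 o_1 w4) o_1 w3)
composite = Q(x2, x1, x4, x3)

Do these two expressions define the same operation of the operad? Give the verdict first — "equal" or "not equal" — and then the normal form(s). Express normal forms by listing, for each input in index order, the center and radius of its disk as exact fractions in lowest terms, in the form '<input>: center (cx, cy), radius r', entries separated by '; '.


not equal; the first gives x1: center (1/4, 0), radius 1/10; x2: center (1/4, 4/9), radius 1/45; x3: center (-1/2, 0), radius 1/12; x4: center (11/36, 5/9), radius 1/45 and the second x1: center (15/28, 1/28), radius 1/420; x2: center (15/28, 5/168), radius 1/420; x3: center (-1/2, 0), radius 1/6; x4: center (4/7, -1/28), radius 1/84


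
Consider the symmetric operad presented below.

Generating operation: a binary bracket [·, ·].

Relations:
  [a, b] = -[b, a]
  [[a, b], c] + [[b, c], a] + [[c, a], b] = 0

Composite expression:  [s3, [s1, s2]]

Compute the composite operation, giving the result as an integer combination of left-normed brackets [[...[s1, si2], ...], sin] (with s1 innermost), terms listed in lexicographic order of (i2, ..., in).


Expand each bracket as ab - ba; the s1-initial words give the coefficients.
Composite bracket: [s3, [s1, s2]]
Under [a, b] = ab - ba we get 4 signed associative words (2^2 = 4).
Only words starting with s1 matter:
  the word s1s2s3 carries sign -1 and contributes -[[s1, s2], s3]

-[[s1, s2], s3]


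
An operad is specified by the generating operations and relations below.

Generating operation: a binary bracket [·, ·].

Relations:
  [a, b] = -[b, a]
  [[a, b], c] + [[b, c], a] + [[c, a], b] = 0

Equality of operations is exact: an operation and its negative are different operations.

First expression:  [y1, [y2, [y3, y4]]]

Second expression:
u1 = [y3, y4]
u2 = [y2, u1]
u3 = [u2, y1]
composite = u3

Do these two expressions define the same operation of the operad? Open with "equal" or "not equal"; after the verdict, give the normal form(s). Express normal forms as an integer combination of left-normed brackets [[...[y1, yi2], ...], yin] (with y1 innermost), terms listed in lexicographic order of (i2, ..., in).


not equal: they reduce to [[[y1, y2], y3], y4] - [[[y1, y2], y4], y3] - [[[y1, y3], y4], y2] + [[[y1, y4], y3], y2] and -[[[y1, y2], y3], y4] + [[[y1, y2], y4], y3] + [[[y1, y3], y4], y2] - [[[y1, y4], y3], y2]

Reducing the first expression gives [[[y1, y2], y3], y4] - [[[y1, y2], y4], y3] - [[[y1, y3], y4], y2] + [[[y1, y4], y3], y2]
Reducing the second expression gives -[[[y1, y2], y3], y4] + [[[y1, y2], y4], y3] + [[[y1, y3], y4], y2] - [[[y1, y4], y3], y2]
The forms do not match — not equal.


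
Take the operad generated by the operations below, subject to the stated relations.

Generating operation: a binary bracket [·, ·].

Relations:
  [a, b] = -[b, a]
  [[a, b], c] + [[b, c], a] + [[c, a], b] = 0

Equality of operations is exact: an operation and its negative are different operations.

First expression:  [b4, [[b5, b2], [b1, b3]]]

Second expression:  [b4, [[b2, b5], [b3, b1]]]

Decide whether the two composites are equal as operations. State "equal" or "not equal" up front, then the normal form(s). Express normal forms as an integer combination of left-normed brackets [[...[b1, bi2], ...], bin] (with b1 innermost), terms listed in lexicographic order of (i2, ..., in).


equal — both sides give -[[[[b1, b3], b2], b5], b4] + [[[[b1, b3], b5], b2], b4]


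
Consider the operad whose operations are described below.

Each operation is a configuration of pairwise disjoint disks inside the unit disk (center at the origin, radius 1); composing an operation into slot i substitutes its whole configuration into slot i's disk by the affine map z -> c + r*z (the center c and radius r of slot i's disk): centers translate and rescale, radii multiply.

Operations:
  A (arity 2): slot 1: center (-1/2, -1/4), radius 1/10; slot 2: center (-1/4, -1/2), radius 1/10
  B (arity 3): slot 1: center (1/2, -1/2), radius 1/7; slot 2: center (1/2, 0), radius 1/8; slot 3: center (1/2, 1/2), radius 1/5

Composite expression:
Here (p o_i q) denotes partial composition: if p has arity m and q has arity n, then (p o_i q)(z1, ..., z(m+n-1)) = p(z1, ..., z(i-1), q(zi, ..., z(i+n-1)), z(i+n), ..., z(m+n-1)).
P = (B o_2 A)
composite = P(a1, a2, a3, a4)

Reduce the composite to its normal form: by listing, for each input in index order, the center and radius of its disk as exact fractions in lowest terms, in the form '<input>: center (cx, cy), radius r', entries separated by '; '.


Each a-disk chains the slot maps above it in B; radii multiply.
input a1: composing its 1 substitution step yields center (1/2, -1/2), radius 1/7
input a2: composing its 2 substitution steps yields center (7/16, -1/32), radius 1/80
input a3: composing its 2 substitution steps yields center (15/32, -1/16), radius 1/80
input a4: composing its 1 substitution step yields center (1/2, 1/2), radius 1/5

a1: center (1/2, -1/2), radius 1/7; a2: center (7/16, -1/32), radius 1/80; a3: center (15/32, -1/16), radius 1/80; a4: center (1/2, 1/2), radius 1/5


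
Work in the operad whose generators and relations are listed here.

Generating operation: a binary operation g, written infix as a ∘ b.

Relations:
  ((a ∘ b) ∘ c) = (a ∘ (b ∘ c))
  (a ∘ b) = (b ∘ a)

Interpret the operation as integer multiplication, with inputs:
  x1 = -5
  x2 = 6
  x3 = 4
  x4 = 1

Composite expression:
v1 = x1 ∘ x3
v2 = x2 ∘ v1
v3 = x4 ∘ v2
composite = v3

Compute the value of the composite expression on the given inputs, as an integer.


(x1 ∘ x3) = -20
(x2 ∘ (x1 ∘ x3)) = -120
(x4 ∘ (x2 ∘ (x1 ∘ x3))) = -120

-120


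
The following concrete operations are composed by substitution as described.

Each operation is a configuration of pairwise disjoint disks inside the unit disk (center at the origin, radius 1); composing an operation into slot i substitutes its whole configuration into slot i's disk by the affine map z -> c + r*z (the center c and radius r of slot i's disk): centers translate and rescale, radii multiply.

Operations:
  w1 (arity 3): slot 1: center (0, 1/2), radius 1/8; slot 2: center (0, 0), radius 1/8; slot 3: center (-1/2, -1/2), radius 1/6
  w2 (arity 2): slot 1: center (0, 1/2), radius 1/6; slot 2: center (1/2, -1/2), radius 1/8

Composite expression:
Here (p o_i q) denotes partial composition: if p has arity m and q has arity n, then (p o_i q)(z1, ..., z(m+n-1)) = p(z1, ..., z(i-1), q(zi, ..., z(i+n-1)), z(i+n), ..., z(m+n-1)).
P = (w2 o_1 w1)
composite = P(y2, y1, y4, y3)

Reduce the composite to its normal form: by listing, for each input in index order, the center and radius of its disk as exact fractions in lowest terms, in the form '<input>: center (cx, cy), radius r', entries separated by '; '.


Below w2, radii multiply path by path; the y-disk centers shift.
y2 passes through 2 substitutions, ending at center (0, 7/12), radius 1/48
y1 passes through 2 substitutions, ending at center (0, 1/2), radius 1/48
y4 passes through 2 substitutions, ending at center (-1/12, 5/12), radius 1/36
y3 passes through 1 substitution, ending at center (1/2, -1/2), radius 1/8

y1: center (0, 1/2), radius 1/48; y2: center (0, 7/12), radius 1/48; y3: center (1/2, -1/2), radius 1/8; y4: center (-1/12, 5/12), radius 1/36


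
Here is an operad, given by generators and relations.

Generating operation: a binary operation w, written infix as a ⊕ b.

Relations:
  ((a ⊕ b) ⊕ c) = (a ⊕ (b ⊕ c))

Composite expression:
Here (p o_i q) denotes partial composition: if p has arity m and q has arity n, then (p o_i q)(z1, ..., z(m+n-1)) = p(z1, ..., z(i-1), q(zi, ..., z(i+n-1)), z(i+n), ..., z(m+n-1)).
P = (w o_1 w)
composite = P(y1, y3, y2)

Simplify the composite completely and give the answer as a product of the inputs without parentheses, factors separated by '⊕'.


y1 ⊕ y3 ⊕ y2

All parenthesizations of w agree; list the y-inputs left to right.
(y1 ⊕ y3) flattens to y1 ⊕ y3
((y1 ⊕ y3) ⊕ y2) flattens to y1 ⊕ y3 ⊕ y2
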